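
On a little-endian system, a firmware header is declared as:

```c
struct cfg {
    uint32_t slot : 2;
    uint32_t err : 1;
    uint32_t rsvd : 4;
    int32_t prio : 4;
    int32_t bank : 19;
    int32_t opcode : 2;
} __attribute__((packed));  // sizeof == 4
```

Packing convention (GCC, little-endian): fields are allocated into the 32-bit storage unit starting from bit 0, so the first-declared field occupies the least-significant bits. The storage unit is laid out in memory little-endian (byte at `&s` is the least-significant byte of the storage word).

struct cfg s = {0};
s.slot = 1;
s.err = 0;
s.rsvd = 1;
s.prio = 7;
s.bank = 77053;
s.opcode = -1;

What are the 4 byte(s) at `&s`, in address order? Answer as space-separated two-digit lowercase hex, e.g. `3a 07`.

89 eb 67 c9

[0+:2] slot=1 & 0x3 = 0x1; word=0x00000001
[2+:1] err=0 & 0x1 = 0x0; word=0x00000001
[3+:4] rsvd=1 & 0xf = 0x1; word=0x00000009
[7+:4] prio=7 & 0xf = 0x7; word=0x00000389
[11+:19] bank=77053 & 0x7ffff = 0x12cfd; word=0x0967eb89
[30+:2] opcode=-1 & 0x3 = 0x3; word=0xc967eb89
word = 0xc967eb89 → little-endian bytes:
  [0]=0x89  [1]=0xeb  [2]=0x67  [3]=0xc9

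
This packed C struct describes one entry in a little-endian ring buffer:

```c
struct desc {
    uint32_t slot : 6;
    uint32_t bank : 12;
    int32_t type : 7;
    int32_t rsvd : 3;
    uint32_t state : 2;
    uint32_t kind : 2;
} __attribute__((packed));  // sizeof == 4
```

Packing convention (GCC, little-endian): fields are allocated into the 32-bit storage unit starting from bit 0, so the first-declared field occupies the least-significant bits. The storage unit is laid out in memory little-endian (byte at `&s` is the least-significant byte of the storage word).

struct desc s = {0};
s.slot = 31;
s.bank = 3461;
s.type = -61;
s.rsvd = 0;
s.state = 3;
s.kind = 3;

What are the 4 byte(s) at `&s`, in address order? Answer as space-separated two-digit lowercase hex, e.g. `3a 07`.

5f 61 0f f1

[0+:6] slot=31 & 0x3f = 0x1f; word=0x0000001f
[6+:12] bank=3461 & 0xfff = 0xd85; word=0x0003615f
[18+:7] type=-61 & 0x7f = 0x43; word=0x010f615f
[25+:3] rsvd=0 & 0x7 = 0x0; word=0x010f615f
[28+:2] state=3 & 0x3 = 0x3; word=0x310f615f
[30+:2] kind=3 & 0x3 = 0x3; word=0xf10f615f
word = 0xf10f615f → little-endian bytes:
  [0]=0x5f  [1]=0x61  [2]=0x0f  [3]=0xf1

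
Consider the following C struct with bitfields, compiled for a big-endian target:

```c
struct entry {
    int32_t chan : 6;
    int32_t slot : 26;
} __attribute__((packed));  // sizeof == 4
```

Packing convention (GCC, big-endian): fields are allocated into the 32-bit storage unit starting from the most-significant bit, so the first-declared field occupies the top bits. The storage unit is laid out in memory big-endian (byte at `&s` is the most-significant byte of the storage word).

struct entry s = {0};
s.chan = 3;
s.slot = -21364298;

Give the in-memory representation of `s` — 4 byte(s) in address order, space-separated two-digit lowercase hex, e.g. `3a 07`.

0e ba 01 b6

chan (6b) val=3 bits=0x3 at bit 26: 0x0c000000
slot (26b) val=-21364298 bits=0x2ba01b6 at bit 0: 0x0eba01b6
word = 0x0eba01b6 → big-endian bytes:
  [0]=0x0e  [1]=0xba  [2]=0x01  [3]=0xb6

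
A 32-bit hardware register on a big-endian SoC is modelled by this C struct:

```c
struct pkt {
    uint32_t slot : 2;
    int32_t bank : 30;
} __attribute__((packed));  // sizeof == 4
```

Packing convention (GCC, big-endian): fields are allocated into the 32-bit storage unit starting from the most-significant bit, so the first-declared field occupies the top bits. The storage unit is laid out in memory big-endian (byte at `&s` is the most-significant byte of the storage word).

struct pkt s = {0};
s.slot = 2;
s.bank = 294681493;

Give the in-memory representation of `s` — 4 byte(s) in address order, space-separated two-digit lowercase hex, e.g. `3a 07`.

91 90 7b 95

slot:2 = 2 → 0x2 << 30 → word 0x80000000
bank:30 = 294681493 → 0x11907b95 << 0 → word 0x91907b95
word = 0x91907b95 → big-endian bytes:
  [0]=0x91  [1]=0x90  [2]=0x7b  [3]=0x95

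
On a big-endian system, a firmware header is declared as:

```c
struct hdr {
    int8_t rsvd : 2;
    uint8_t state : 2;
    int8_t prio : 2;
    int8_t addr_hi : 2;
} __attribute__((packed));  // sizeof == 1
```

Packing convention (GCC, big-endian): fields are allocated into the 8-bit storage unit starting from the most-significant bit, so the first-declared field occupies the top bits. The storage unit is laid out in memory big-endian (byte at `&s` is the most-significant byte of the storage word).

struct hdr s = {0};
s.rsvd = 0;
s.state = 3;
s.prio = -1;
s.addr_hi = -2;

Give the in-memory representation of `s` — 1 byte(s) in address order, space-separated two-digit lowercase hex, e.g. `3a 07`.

[6+:2] rsvd=0 & 0x3 = 0x0; word=0x00
[4+:2] state=3 & 0x3 = 0x3; word=0x30
[2+:2] prio=-1 & 0x3 = 0x3; word=0x3c
[0+:2] addr_hi=-2 & 0x3 = 0x2; word=0x3e
word = 0x3e → big-endian bytes:
  [0]=0x3e

3e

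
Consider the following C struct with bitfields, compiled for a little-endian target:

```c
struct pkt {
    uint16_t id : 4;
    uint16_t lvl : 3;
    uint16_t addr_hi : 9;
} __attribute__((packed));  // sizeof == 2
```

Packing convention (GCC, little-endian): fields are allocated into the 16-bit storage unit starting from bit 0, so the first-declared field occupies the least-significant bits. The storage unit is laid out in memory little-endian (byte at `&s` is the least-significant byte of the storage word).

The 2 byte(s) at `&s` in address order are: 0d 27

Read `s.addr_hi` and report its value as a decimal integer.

[0]=0x0d [1]=0x27 (little-endian) → word 0x270d
id [0+:4] = (word>>0) & 0xf = 13
lvl [4+:3] = (word>>4) & 0x7 = 0
addr_hi [7+:9] = (word>>7) & 0x1ff = 78  ←

78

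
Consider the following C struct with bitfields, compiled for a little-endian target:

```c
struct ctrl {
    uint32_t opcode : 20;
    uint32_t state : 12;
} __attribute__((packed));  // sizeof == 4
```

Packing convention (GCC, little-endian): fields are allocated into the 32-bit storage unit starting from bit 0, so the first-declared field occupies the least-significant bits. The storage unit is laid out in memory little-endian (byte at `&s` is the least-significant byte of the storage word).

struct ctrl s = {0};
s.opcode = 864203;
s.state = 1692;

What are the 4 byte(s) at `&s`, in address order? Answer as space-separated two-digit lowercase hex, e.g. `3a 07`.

opcode (20b) val=864203 bits=0xd2fcb at bit 0: 0x000d2fcb
state (12b) val=1692 bits=0x69c at bit 20: 0x69cd2fcb
word = 0x69cd2fcb → little-endian bytes:
  [0]=0xcb  [1]=0x2f  [2]=0xcd  [3]=0x69

cb 2f cd 69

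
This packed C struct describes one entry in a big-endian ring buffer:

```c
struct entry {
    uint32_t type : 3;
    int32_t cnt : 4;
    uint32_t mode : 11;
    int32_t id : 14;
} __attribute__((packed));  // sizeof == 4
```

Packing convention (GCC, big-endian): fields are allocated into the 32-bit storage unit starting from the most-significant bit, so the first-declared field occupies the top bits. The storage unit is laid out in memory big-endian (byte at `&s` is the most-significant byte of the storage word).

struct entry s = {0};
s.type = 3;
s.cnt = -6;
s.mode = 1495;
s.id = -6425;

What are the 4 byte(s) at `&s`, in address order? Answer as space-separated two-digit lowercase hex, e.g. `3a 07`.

75 75 e6 e7

type:3 = 3 → 0x3 << 29 → word 0x60000000
cnt:4 = -6 → 0xa << 25 → word 0x74000000
mode:11 = 1495 → 0x5d7 << 14 → word 0x7575c000
id:14 = -6425 → 0x26e7 << 0 → word 0x7575e6e7
word = 0x7575e6e7 → big-endian bytes:
  [0]=0x75  [1]=0x75  [2]=0xe6  [3]=0xe7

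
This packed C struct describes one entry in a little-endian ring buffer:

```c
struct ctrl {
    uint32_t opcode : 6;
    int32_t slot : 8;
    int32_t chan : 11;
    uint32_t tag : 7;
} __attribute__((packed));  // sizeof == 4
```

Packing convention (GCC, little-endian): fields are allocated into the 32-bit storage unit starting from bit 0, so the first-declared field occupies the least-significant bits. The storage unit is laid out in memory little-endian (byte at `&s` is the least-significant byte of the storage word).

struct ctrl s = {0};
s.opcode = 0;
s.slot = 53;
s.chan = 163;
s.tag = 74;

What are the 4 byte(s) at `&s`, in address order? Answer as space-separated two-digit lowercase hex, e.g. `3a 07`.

opcode (6b) val=0 bits=0x0 at bit 0: 0x00000000
slot (8b) val=53 bits=0x35 at bit 6: 0x00000d40
chan (11b) val=163 bits=0xa3 at bit 14: 0x0028cd40
tag (7b) val=74 bits=0x4a at bit 25: 0x9428cd40
word = 0x9428cd40 → little-endian bytes:
  [0]=0x40  [1]=0xcd  [2]=0x28  [3]=0x94

40 cd 28 94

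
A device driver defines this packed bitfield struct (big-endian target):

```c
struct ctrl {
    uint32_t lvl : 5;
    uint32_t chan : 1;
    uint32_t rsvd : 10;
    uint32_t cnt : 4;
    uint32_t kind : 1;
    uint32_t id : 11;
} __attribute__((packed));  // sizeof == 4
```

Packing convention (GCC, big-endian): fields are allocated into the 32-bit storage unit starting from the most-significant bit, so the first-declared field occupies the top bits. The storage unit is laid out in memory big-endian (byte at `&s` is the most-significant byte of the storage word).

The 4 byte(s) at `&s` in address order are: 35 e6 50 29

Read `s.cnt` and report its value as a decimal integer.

[0]=0x35 [1]=0xe6 [2]=0x50 [3]=0x29 (big-endian) → word 0x35e65029
lvl:5 @ bit 27 → (0x35e65029>>27)&0x1f = 0x6
chan:1 @ bit 26 → (0x35e65029>>26)&0x1 = 0x1
rsvd:10 @ bit 16 → (0x35e65029>>16)&0x3ff = 0x1e6
cnt:4 @ bit 12 → (0x35e65029>>12)&0xf = 0x5  ←
kind:1 @ bit 11 → (0x35e65029>>11)&0x1 = 0x0
id:11 @ bit 0 → (0x35e65029>>0)&0x7ff = 0x29

5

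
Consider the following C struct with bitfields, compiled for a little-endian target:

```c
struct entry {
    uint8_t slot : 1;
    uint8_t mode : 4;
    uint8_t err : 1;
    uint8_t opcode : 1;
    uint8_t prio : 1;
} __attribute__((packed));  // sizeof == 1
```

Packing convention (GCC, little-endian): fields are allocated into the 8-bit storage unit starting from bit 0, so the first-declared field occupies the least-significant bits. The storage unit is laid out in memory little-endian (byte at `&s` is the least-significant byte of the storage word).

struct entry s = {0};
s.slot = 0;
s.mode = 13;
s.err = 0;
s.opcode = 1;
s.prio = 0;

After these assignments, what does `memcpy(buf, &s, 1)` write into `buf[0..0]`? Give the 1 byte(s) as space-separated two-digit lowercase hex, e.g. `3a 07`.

slot (1b) val=0 bits=0x0 at bit 0: 0x00
mode (4b) val=13 bits=0xd at bit 1: 0x1a
err (1b) val=0 bits=0x0 at bit 5: 0x1a
opcode (1b) val=1 bits=0x1 at bit 6: 0x5a
prio (1b) val=0 bits=0x0 at bit 7: 0x5a
word = 0x5a → little-endian bytes:
  [0]=0x5a

5a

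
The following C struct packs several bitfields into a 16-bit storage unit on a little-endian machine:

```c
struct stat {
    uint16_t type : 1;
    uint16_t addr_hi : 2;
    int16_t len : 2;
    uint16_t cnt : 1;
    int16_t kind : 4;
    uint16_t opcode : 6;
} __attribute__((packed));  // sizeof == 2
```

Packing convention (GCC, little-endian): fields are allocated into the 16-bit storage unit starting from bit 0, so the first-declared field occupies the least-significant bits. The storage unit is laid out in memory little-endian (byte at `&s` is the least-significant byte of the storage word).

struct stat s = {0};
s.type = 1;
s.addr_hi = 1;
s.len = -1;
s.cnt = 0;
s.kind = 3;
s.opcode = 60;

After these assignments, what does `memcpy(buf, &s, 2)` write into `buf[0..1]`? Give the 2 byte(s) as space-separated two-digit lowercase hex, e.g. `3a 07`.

type (1b) val=1 bits=0x1 at bit 0: 0x0001
addr_hi (2b) val=1 bits=0x1 at bit 1: 0x0003
len (2b) val=-1 bits=0x3 at bit 3: 0x001b
cnt (1b) val=0 bits=0x0 at bit 5: 0x001b
kind (4b) val=3 bits=0x3 at bit 6: 0x00db
opcode (6b) val=60 bits=0x3c at bit 10: 0xf0db
word = 0xf0db → little-endian bytes:
  [0]=0xdb  [1]=0xf0

db f0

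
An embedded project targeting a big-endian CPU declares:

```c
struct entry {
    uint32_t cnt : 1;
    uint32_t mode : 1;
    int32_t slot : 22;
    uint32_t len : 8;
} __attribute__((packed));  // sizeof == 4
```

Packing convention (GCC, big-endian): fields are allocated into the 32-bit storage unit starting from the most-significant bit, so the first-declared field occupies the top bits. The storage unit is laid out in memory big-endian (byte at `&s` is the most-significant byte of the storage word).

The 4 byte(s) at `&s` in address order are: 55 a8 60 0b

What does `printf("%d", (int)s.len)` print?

[0]=0x55 [1]=0xa8 [2]=0x60 [3]=0x0b (big-endian) → word 0x55a8600b
cnt:1 @ bit 31 → (0x55a8600b>>31)&0x1 = 0x0
mode:1 @ bit 30 → (0x55a8600b>>30)&0x1 = 0x1
slot:22 @ bit 8 → (0x55a8600b>>8)&0x3fffff = 0x15a860
len:8 @ bit 0 → (0x55a8600b>>0)&0xff = 0xb  ←

11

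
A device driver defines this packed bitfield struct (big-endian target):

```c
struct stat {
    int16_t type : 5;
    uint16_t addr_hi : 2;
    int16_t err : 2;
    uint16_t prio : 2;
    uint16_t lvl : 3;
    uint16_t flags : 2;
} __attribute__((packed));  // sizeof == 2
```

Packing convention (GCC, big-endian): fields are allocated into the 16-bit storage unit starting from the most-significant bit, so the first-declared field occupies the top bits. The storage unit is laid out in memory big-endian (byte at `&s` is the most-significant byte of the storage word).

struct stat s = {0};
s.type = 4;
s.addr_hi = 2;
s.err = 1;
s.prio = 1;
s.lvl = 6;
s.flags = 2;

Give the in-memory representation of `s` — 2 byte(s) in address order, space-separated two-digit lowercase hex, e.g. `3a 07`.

[11+:5] type=4 & 0x1f = 0x4; word=0x2000
[9+:2] addr_hi=2 & 0x3 = 0x2; word=0x2400
[7+:2] err=1 & 0x3 = 0x1; word=0x2480
[5+:2] prio=1 & 0x3 = 0x1; word=0x24a0
[2+:3] lvl=6 & 0x7 = 0x6; word=0x24b8
[0+:2] flags=2 & 0x3 = 0x2; word=0x24ba
word = 0x24ba → big-endian bytes:
  [0]=0x24  [1]=0xba

24 ba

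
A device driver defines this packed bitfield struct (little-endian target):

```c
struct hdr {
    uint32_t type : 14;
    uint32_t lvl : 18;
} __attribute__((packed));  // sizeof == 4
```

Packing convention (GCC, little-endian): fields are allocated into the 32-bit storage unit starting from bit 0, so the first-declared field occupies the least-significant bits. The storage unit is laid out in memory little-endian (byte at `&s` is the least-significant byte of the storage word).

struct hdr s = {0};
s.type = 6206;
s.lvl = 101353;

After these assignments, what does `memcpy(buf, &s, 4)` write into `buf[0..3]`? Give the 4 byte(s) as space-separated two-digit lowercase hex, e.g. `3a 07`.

3e 58 fa 62

[0+:14] type=6206 & 0x3fff = 0x183e; word=0x0000183e
[14+:18] lvl=101353 & 0x3ffff = 0x18be9; word=0x62fa583e
word = 0x62fa583e → little-endian bytes:
  [0]=0x3e  [1]=0x58  [2]=0xfa  [3]=0x62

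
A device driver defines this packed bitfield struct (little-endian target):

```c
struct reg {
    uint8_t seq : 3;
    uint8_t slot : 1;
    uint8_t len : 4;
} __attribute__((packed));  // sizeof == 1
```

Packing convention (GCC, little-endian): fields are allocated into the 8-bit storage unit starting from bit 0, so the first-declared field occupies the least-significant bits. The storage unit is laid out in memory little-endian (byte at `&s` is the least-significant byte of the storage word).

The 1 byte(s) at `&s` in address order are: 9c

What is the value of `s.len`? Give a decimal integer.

[0]=0x9c (little-endian) → word 0x9c
seq [0+:3] = (word>>0) & 0x7 = 4
slot [3+:1] = (word>>3) & 0x1 = 1
len [4+:4] = (word>>4) & 0xf = 9  ←

9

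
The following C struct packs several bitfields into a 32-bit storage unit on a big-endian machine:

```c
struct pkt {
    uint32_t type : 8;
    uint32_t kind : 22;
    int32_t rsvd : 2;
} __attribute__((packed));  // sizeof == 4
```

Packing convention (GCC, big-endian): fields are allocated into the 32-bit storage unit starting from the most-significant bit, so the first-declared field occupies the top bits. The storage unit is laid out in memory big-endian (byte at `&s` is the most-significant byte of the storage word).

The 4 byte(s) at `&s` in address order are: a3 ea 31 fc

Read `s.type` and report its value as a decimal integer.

163

[0]=0xa3 [1]=0xea [2]=0x31 [3]=0xfc (big-endian) → word 0xa3ea31fc
type [24+:8] = (word>>24) & 0xff = 163  ←
kind [2+:22] = (word>>2) & 0x3fffff = 3837055
rsvd [0+:2] = (word>>0) & 0x3 = 0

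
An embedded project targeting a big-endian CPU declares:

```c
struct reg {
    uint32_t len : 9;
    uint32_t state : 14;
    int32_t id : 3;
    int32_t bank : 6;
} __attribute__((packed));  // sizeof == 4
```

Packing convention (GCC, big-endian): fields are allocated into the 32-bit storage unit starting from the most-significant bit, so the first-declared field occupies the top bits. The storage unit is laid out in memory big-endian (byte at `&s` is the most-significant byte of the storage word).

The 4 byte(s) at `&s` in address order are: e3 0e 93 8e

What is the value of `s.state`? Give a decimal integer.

[0]=0xe3 [1]=0x0e [2]=0x93 [3]=0x8e (big-endian) → word 0xe30e938e
len [23+:9] = (word>>23) & 0x1ff = 454
state [9+:14] = (word>>9) & 0x3fff = 1865  ←
id [6+:3] = (word>>6) & 0x7 = 6
bank [0+:6] = (word>>0) & 0x3f = 14

1865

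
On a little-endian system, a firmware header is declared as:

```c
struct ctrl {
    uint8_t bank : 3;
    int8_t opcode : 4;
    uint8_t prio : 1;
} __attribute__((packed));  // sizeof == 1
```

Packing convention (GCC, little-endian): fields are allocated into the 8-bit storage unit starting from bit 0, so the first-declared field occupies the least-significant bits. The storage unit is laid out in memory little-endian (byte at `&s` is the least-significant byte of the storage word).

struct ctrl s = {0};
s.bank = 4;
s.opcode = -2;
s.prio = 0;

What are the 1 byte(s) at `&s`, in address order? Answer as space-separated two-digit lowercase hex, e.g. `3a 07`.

bank:3 = 4 → 0x4 << 0 → word 0x04
opcode:4 = -2 → 0xe << 3 → word 0x74
prio:1 = 0 → 0x0 << 7 → word 0x74
word = 0x74 → little-endian bytes:
  [0]=0x74

74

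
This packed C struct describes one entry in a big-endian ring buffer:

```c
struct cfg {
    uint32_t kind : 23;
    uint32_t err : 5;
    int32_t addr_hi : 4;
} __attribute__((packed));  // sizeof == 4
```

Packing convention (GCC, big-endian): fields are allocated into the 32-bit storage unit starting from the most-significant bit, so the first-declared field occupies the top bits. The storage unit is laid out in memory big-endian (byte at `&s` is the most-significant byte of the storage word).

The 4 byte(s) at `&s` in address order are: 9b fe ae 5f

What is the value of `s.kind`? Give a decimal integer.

5111639

[0]=0x9b [1]=0xfe [2]=0xae [3]=0x5f (big-endian) → word 0x9bfeae5f
kind [9+:23] = (word>>9) & 0x7fffff = 5111639  ←
err [4+:5] = (word>>4) & 0x1f = 5
addr_hi [0+:4] = (word>>0) & 0xf = 15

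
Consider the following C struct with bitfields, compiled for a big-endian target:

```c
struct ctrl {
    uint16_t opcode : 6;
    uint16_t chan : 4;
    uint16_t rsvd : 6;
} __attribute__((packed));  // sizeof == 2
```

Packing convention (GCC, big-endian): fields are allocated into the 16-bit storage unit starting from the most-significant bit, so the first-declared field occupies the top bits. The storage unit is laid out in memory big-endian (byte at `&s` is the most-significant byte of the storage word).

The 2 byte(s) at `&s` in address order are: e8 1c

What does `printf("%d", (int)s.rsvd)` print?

[0]=0xe8 [1]=0x1c (big-endian) → word 0xe81c
opcode [10+:6] = (word>>10) & 0x3f = 58
chan [6+:4] = (word>>6) & 0xf = 0
rsvd [0+:6] = (word>>0) & 0x3f = 28  ←

28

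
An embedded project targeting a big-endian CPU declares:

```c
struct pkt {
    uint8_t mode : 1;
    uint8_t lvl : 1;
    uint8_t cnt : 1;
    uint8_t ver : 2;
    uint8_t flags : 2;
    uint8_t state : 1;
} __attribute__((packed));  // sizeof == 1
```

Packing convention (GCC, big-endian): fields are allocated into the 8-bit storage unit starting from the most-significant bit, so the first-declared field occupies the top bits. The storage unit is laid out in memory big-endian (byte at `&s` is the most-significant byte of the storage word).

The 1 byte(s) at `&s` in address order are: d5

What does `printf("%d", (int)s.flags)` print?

[0]=0xd5 (big-endian) → word 0xd5
mode:1 @ bit 7 → (0xd5>>7)&0x1 = 0x1
lvl:1 @ bit 6 → (0xd5>>6)&0x1 = 0x1
cnt:1 @ bit 5 → (0xd5>>5)&0x1 = 0x0
ver:2 @ bit 3 → (0xd5>>3)&0x3 = 0x2
flags:2 @ bit 1 → (0xd5>>1)&0x3 = 0x2  ←
state:1 @ bit 0 → (0xd5>>0)&0x1 = 0x1

2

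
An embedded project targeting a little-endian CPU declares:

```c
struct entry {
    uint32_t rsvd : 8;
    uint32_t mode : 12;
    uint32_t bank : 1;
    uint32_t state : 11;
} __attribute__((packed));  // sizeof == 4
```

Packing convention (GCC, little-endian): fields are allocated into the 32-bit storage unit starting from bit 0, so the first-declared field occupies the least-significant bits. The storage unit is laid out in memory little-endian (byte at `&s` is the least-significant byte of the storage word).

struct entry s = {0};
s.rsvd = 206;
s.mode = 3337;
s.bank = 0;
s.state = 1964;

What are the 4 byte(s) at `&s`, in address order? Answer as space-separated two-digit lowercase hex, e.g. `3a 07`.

ce 09 8d f5

rsvd (8b) val=206 bits=0xce at bit 0: 0x000000ce
mode (12b) val=3337 bits=0xd09 at bit 8: 0x000d09ce
bank (1b) val=0 bits=0x0 at bit 20: 0x000d09ce
state (11b) val=1964 bits=0x7ac at bit 21: 0xf58d09ce
word = 0xf58d09ce → little-endian bytes:
  [0]=0xce  [1]=0x09  [2]=0x8d  [3]=0xf5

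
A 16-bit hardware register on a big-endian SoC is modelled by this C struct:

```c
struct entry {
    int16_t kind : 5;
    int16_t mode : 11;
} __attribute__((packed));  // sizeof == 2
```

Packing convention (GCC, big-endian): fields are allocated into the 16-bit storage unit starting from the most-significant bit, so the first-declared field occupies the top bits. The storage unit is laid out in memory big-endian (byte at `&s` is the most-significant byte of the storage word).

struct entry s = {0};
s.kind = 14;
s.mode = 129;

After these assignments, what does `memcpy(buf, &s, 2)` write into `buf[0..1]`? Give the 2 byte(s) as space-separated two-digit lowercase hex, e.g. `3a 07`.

[11+:5] kind=14 & 0x1f = 0xe; word=0x7000
[0+:11] mode=129 & 0x7ff = 0x81; word=0x7081
word = 0x7081 → big-endian bytes:
  [0]=0x70  [1]=0x81

70 81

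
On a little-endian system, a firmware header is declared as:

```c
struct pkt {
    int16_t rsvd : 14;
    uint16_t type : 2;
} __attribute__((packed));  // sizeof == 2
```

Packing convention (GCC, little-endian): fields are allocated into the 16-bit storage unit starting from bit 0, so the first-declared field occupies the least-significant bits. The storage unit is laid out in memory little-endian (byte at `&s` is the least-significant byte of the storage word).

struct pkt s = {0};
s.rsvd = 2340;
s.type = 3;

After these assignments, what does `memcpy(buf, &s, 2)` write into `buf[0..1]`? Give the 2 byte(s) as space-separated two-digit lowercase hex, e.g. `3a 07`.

24 c9

[0+:14] rsvd=2340 & 0x3fff = 0x924; word=0x0924
[14+:2] type=3 & 0x3 = 0x3; word=0xc924
word = 0xc924 → little-endian bytes:
  [0]=0x24  [1]=0xc9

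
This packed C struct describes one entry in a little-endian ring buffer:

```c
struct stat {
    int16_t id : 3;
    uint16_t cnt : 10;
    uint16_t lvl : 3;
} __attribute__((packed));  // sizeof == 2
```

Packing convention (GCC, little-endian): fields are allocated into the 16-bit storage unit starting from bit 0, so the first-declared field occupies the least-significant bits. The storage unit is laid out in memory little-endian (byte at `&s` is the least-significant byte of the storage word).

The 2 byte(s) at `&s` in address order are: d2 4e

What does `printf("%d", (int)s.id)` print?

2

[0]=0xd2 [1]=0x4e (little-endian) → word 0x4ed2
id [0+:3] = (word>>0) & 0x7 = 2  ←
cnt [3+:10] = (word>>3) & 0x3ff = 474
lvl [13+:3] = (word>>13) & 0x7 = 2
id signed 3b, MSB=0: value = 2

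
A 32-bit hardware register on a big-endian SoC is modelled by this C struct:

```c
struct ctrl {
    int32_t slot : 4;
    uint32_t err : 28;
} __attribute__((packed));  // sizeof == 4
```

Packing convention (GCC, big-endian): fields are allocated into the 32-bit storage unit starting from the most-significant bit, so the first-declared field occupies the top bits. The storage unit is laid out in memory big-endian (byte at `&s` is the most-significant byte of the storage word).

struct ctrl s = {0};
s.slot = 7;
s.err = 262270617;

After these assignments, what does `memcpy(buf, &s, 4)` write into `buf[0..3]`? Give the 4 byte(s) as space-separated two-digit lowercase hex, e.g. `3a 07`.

7f a1 ee 99

[28+:4] slot=7 & 0xf = 0x7; word=0x70000000
[0+:28] err=262270617 & 0xfffffff = 0xfa1ee99; word=0x7fa1ee99
word = 0x7fa1ee99 → big-endian bytes:
  [0]=0x7f  [1]=0xa1  [2]=0xee  [3]=0x99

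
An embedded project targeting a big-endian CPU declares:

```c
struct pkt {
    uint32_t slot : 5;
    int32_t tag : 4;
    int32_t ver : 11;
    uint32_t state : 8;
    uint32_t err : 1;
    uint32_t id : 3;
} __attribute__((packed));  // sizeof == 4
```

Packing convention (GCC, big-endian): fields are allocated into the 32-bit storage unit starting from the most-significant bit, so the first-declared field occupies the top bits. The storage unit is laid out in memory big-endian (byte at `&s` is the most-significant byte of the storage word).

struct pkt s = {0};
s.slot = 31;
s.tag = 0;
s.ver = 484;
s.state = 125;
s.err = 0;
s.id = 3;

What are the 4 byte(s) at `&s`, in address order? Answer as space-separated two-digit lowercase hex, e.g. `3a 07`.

f8 1e 47 d3

[27+:5] slot=31 & 0x1f = 0x1f; word=0xf8000000
[23+:4] tag=0 & 0xf = 0x0; word=0xf8000000
[12+:11] ver=484 & 0x7ff = 0x1e4; word=0xf81e4000
[4+:8] state=125 & 0xff = 0x7d; word=0xf81e47d0
[3+:1] err=0 & 0x1 = 0x0; word=0xf81e47d0
[0+:3] id=3 & 0x7 = 0x3; word=0xf81e47d3
word = 0xf81e47d3 → big-endian bytes:
  [0]=0xf8  [1]=0x1e  [2]=0x47  [3]=0xd3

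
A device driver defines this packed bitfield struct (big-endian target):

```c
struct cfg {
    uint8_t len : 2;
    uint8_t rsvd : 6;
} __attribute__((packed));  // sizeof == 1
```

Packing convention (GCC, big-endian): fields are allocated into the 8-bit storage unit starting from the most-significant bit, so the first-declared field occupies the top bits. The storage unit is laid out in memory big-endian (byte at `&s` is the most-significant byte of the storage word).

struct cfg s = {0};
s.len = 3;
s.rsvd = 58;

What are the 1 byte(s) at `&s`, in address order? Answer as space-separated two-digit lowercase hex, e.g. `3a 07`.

fa

len:2 = 3 → 0x3 << 6 → word 0xc0
rsvd:6 = 58 → 0x3a << 0 → word 0xfa
word = 0xfa → big-endian bytes:
  [0]=0xfa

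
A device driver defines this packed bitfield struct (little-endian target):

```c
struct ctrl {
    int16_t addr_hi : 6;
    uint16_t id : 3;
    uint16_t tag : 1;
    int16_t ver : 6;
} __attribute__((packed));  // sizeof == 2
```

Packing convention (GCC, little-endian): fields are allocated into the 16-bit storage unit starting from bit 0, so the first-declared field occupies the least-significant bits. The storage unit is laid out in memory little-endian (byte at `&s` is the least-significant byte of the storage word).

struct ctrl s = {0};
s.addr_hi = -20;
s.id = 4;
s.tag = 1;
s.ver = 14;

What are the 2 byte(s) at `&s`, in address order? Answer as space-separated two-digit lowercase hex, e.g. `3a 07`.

addr_hi:6 = -20 → 0x2c << 0 → word 0x002c
id:3 = 4 → 0x4 << 6 → word 0x012c
tag:1 = 1 → 0x1 << 9 → word 0x032c
ver:6 = 14 → 0xe << 10 → word 0x3b2c
word = 0x3b2c → little-endian bytes:
  [0]=0x2c  [1]=0x3b

2c 3b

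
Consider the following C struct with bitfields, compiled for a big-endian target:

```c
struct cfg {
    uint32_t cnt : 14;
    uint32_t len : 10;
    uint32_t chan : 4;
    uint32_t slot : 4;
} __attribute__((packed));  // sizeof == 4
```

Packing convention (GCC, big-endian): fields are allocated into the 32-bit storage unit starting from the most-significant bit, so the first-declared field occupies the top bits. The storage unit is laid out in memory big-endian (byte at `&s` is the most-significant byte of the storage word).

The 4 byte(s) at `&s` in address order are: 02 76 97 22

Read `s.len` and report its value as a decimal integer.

[0]=0x02 [1]=0x76 [2]=0x97 [3]=0x22 (big-endian) → word 0x02769722
cnt:14 @ bit 18 → (0x02769722>>18)&0x3fff = 0x9d
len:10 @ bit 8 → (0x02769722>>8)&0x3ff = 0x297  ←
chan:4 @ bit 4 → (0x02769722>>4)&0xf = 0x2
slot:4 @ bit 0 → (0x02769722>>0)&0xf = 0x2

663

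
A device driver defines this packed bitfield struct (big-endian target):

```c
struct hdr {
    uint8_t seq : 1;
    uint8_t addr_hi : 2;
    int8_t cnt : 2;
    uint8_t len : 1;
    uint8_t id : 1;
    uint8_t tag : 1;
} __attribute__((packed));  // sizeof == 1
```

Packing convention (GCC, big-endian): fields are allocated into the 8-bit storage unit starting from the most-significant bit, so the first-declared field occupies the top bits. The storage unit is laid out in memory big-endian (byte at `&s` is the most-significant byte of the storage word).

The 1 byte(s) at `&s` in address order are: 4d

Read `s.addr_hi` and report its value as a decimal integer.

[0]=0x4d (big-endian) → word 0x4d
seq:1 @ bit 7 → (0x4d>>7)&0x1 = 0x0
addr_hi:2 @ bit 5 → (0x4d>>5)&0x3 = 0x2  ←
cnt:2 @ bit 3 → (0x4d>>3)&0x3 = 0x1
len:1 @ bit 2 → (0x4d>>2)&0x1 = 0x1
id:1 @ bit 1 → (0x4d>>1)&0x1 = 0x0
tag:1 @ bit 0 → (0x4d>>0)&0x1 = 0x1

2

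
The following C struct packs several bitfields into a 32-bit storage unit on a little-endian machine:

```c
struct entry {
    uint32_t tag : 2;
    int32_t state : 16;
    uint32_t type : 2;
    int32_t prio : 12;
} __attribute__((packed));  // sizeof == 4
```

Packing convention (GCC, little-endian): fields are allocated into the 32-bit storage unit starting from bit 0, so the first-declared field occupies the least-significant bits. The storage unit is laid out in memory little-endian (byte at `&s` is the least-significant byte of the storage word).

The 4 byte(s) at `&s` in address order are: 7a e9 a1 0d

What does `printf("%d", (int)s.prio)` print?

[0]=0x7a [1]=0xe9 [2]=0xa1 [3]=0x0d (little-endian) → word 0x0da1e97a
tag [0+:2] = (word>>0) & 0x3 = 2
state [2+:16] = (word>>2) & 0xffff = 31326
type [18+:2] = (word>>18) & 0x3 = 0
prio [20+:12] = (word>>20) & 0xfff = 218  ←
prio signed 12b, MSB=0: value = 218

218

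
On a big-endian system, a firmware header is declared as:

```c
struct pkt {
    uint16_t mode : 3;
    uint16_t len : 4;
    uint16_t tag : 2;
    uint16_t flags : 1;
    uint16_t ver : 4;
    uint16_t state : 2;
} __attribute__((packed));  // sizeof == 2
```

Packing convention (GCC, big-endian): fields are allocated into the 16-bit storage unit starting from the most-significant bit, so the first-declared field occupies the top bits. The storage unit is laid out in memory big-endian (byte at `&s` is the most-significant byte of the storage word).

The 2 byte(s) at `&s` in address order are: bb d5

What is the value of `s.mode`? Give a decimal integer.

[0]=0xbb [1]=0xd5 (big-endian) → word 0xbbd5
mode:3 @ bit 13 → (0xbbd5>>13)&0x7 = 0x5  ←
len:4 @ bit 9 → (0xbbd5>>9)&0xf = 0xd
tag:2 @ bit 7 → (0xbbd5>>7)&0x3 = 0x3
flags:1 @ bit 6 → (0xbbd5>>6)&0x1 = 0x1
ver:4 @ bit 2 → (0xbbd5>>2)&0xf = 0x5
state:2 @ bit 0 → (0xbbd5>>0)&0x3 = 0x1

5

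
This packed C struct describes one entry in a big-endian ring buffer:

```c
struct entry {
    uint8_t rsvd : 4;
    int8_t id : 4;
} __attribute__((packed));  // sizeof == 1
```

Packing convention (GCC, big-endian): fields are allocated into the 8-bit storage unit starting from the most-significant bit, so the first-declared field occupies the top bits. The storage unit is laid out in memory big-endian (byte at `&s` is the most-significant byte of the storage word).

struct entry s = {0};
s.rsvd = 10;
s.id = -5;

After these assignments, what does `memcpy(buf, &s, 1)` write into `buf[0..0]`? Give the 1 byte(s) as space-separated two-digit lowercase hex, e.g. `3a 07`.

ab

rsvd (4b) val=10 bits=0xa at bit 4: 0xa0
id (4b) val=-5 bits=0xb at bit 0: 0xab
word = 0xab → big-endian bytes:
  [0]=0xab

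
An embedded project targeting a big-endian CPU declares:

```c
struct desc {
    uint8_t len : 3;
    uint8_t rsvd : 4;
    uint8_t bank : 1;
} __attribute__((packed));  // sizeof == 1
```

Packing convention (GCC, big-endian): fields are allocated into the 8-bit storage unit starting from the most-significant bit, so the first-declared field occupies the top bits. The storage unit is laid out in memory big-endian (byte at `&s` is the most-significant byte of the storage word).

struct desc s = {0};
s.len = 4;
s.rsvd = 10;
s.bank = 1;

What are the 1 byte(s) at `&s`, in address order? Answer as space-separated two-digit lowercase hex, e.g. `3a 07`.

len (3b) val=4 bits=0x4 at bit 5: 0x80
rsvd (4b) val=10 bits=0xa at bit 1: 0x94
bank (1b) val=1 bits=0x1 at bit 0: 0x95
word = 0x95 → big-endian bytes:
  [0]=0x95

95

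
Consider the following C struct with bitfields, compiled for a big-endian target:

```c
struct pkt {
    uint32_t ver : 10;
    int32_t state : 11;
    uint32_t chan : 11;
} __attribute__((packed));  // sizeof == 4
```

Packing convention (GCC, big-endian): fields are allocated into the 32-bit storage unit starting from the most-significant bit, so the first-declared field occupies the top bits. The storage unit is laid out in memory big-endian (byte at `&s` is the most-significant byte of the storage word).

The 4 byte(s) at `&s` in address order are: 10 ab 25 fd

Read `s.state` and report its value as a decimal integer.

-668

[0]=0x10 [1]=0xab [2]=0x25 [3]=0xfd (big-endian) → word 0x10ab25fd
ver [22+:10] = (word>>22) & 0x3ff = 66
state [11+:11] = (word>>11) & 0x7ff = 1380  ←
chan [0+:11] = (word>>0) & 0x7ff = 1533
state signed 11b, MSB=1: 1380 - 2048 = -668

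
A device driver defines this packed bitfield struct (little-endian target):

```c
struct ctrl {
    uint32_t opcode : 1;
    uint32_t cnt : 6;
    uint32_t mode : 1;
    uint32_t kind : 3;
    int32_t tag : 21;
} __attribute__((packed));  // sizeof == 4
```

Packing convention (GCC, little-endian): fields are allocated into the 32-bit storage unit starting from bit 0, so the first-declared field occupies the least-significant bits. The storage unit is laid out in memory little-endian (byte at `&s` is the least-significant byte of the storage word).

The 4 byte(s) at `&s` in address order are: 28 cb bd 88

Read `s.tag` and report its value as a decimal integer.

[0]=0x28 [1]=0xcb [2]=0xbd [3]=0x88 (little-endian) → word 0x88bdcb28
opcode [0+:1] = (word>>0) & 0x1 = 0
cnt [1+:6] = (word>>1) & 0x3f = 20
mode [7+:1] = (word>>7) & 0x1 = 0
kind [8+:3] = (word>>8) & 0x7 = 3
tag [11+:21] = (word>>11) & 0x1fffff = 1120185  ←
tag signed 21b, MSB=1: 1120185 - 2097152 = -976967

-976967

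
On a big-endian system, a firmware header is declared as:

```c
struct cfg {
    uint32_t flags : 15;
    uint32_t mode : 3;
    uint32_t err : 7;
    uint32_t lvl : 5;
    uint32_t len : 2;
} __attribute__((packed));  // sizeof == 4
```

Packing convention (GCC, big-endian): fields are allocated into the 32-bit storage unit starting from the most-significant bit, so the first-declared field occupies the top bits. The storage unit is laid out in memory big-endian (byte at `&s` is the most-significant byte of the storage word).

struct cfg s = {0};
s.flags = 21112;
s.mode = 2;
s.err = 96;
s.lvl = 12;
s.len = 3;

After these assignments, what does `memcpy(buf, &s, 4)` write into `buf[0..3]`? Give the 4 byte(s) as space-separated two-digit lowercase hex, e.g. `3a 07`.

[17+:15] flags=21112 & 0x7fff = 0x5278; word=0xa4f00000
[14+:3] mode=2 & 0x7 = 0x2; word=0xa4f08000
[7+:7] err=96 & 0x7f = 0x60; word=0xa4f0b000
[2+:5] lvl=12 & 0x1f = 0xc; word=0xa4f0b030
[0+:2] len=3 & 0x3 = 0x3; word=0xa4f0b033
word = 0xa4f0b033 → big-endian bytes:
  [0]=0xa4  [1]=0xf0  [2]=0xb0  [3]=0x33

a4 f0 b0 33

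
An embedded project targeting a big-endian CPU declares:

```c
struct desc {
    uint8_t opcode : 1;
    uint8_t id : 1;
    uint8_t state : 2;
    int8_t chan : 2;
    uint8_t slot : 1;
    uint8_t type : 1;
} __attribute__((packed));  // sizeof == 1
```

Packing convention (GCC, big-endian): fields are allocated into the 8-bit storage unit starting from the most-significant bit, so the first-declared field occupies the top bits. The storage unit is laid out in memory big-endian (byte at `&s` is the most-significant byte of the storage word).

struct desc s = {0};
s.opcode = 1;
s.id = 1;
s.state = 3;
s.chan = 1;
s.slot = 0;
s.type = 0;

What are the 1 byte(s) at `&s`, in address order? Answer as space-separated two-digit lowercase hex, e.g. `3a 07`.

f4

opcode:1 = 1 → 0x1 << 7 → word 0x80
id:1 = 1 → 0x1 << 6 → word 0xc0
state:2 = 3 → 0x3 << 4 → word 0xf0
chan:2 = 1 → 0x1 << 2 → word 0xf4
slot:1 = 0 → 0x0 << 1 → word 0xf4
type:1 = 0 → 0x0 << 0 → word 0xf4
word = 0xf4 → big-endian bytes:
  [0]=0xf4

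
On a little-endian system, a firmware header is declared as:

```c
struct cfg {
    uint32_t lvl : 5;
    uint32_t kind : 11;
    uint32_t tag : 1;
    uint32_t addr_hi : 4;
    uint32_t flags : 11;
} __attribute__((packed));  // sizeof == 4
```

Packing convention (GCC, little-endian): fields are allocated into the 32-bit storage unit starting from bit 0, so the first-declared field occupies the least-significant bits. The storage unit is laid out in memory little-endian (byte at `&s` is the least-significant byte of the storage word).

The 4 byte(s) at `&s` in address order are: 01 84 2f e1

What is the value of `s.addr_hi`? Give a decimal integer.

7

[0]=0x01 [1]=0x84 [2]=0x2f [3]=0xe1 (little-endian) → word 0xe12f8401
lvl [0+:5] = (word>>0) & 0x1f = 1
kind [5+:11] = (word>>5) & 0x7ff = 1056
tag [16+:1] = (word>>16) & 0x1 = 1
addr_hi [17+:4] = (word>>17) & 0xf = 7  ←
flags [21+:11] = (word>>21) & 0x7ff = 1801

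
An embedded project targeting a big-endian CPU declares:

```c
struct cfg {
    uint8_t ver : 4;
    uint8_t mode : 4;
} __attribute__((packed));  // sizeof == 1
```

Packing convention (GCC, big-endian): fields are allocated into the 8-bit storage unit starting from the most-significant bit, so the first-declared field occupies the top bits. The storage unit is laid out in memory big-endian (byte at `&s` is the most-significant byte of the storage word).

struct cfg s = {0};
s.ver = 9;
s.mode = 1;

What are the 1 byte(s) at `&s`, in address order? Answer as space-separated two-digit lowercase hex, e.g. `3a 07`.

91

[4+:4] ver=9 & 0xf = 0x9; word=0x90
[0+:4] mode=1 & 0xf = 0x1; word=0x91
word = 0x91 → big-endian bytes:
  [0]=0x91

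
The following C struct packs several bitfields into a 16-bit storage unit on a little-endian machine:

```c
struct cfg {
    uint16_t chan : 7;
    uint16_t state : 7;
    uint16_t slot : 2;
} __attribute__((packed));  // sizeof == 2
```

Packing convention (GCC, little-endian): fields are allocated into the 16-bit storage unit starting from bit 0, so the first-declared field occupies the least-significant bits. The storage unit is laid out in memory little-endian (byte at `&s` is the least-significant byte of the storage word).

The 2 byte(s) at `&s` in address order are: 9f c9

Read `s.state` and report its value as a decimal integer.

[0]=0x9f [1]=0xc9 (little-endian) → word 0xc99f
chan:7 @ bit 0 → (0xc99f>>0)&0x7f = 0x1f
state:7 @ bit 7 → (0xc99f>>7)&0x7f = 0x13  ←
slot:2 @ bit 14 → (0xc99f>>14)&0x3 = 0x3

19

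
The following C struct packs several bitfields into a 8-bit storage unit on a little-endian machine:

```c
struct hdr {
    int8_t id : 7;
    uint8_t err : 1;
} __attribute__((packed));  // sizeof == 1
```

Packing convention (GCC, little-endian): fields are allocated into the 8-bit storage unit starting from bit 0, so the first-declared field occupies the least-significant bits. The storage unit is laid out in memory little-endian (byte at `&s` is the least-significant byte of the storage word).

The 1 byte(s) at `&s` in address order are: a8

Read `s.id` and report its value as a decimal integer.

[0]=0xa8 (little-endian) → word 0xa8
id:7 @ bit 0 → (0xa8>>0)&0x7f = 0x28  ←
err:1 @ bit 7 → (0xa8>>7)&0x1 = 0x1
id signed 7b, MSB=0: value = 40

40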